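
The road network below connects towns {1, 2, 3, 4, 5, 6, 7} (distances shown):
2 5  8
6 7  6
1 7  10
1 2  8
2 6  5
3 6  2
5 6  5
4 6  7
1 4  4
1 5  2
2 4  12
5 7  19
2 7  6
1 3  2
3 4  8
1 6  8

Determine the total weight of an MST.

21

Sort edges by weight, then run Kruskal:
1 3 (2): add. Components now {1,3} {2} {4} {5} {6} {7}
1 5 (2): add. Components now {1,3,5} {2} {4} {6} {7}
3 6 (2): add. Components now {1,3,5,6} {2} {4} {7}
1 4 (4): add. Components now {1,3,4,5,6} {2} {7}
2 6 (5): add. Components now {1,2,3,4,5,6} {7}
5 6 (5): skip — 5 and 6 already connected.
2 7 (6): add. Components now {1,2,3,4,5,6,7}
MST edges: 1 3, 1 5, 3 6, 1 4, 2 6, 2 7; total weight 2+2+2+4+5+6 = 21.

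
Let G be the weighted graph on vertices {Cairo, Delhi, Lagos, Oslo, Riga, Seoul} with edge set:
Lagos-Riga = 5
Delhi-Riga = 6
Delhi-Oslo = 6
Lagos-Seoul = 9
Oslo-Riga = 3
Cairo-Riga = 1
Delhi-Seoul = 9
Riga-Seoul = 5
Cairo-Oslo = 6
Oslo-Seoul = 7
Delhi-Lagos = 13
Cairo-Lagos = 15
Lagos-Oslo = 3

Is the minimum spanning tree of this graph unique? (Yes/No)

No

Sort edges by weight, then run Kruskal:
Cairo-Riga (1): add. Components now {Lagos} {Oslo} {Cairo,Riga} {Seoul} {Delhi}
Lagos-Oslo (3): add. Components now {Lagos,Oslo} {Cairo,Riga} {Seoul} {Delhi}
Oslo-Riga (3): add. Components now {Cairo,Lagos,Oslo,Riga} {Seoul} {Delhi}
Lagos-Riga (5): skip — Lagos and Riga already connected.
Riga-Seoul (5): add. Components now {Cairo,Lagos,Oslo,Riga,Seoul} {Delhi}
Cairo-Oslo (6): skip — Oslo and Cairo already connected.
Delhi-Oslo (6): add. Components now {Cairo,Delhi,Lagos,Oslo,Riga,Seoul}
Non-tree edge Delhi-Riga has weight 6, equal to the heaviest edge on its tree cycle — swapping gives another MST of the same weight. Not unique.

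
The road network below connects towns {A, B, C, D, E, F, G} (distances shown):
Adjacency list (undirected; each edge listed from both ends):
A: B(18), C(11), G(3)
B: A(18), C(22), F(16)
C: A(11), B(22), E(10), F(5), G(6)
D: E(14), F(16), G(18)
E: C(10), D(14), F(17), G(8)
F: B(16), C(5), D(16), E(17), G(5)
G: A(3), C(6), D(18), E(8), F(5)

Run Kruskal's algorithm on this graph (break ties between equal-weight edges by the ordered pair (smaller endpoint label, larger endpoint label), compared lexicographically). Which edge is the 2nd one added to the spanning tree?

C-F

Kruskal's algorithm — process edges by increasing weight (ties by edge label):
A G (3): add. Components now {A,G} {B} {C} {D} {E} {F}
C F (5): add. Components now {A,G} {B} {C,F} {D} {E}
F G (5): add. Components now {A,C,F,G} {B} {D} {E}
C G (6): skip — C and G already connected.
E G (8): add. Components now {A,C,E,F,G} {B} {D}
C E (10): skip — C and E already connected.
A C (11): skip — A and C already connected.
D E (14): add. Components now {A,C,D,E,F,G} {B}
B F (16): add. Components now {A,B,C,D,E,F,G}
The 2nd edge added is C F.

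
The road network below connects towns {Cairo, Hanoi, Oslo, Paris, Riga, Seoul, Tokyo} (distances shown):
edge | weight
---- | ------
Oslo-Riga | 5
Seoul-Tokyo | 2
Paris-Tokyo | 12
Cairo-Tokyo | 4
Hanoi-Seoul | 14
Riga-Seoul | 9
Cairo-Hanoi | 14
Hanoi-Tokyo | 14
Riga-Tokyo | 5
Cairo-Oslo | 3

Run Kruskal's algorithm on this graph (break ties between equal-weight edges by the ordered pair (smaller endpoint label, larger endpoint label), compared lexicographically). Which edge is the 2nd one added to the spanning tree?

Kruskal: consider edges lightest-first.
Seoul-Tokyo (2): add — endpoints in different components.
Cairo-Oslo (3): add — endpoints in different components.
Cairo-Tokyo (4): add — endpoints in different components.
Oslo-Riga (5): add — endpoints in different components.
Riga-Tokyo (5): skip — Tokyo and Riga already connected.
Riga-Seoul (9): skip — Seoul and Riga already connected.
Paris-Tokyo (12): add — endpoints in different components.
Cairo-Hanoi (14): add — endpoints in different components.
The 2nd edge added is Cairo-Oslo.

Cairo-Oslo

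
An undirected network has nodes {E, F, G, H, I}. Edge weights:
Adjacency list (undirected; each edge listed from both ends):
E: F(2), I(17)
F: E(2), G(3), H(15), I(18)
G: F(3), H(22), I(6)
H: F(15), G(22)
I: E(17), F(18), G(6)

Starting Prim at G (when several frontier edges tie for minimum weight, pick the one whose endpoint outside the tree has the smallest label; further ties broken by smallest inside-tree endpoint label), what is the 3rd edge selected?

G-I

Grow the tree from G using Prim:
Step 1: cheapest edge leaving the tree is F–G (3); add F.
Step 2: cheapest edge leaving the tree is E–F (2); add E.
Step 3: cheapest edge leaving the tree is G–I (6); add I.
Step 4: cheapest edge leaving the tree is F–H (15); add H.
The 3rd edge added is G–I.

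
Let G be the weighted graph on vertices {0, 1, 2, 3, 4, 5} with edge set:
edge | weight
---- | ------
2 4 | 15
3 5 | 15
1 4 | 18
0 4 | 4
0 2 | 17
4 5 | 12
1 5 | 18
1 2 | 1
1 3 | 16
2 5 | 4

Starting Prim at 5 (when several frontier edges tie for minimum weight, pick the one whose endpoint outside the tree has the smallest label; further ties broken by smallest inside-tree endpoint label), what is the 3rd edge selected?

4-5

Prim's algorithm from 5:
Step 1: frontier [2 5 4, 4 5 12, 3 5 15, 1 5 18] → take 2 5 (4); add 2.
Step 2: frontier [1 2 1, 2 4 15, 0 2 17, 4 5 12, 3 5 15, 1 5 18] → take 1 2 (1); add 1.
Step 3: frontier [1 3 16, 1 4 18, 2 4 15, 0 2 17, 4 5 12, 3 5 15] → take 4 5 (12); add 4.
Step 4: frontier [1 3 16, 0 2 17, 0 4 4, 3 5 15] → take 0 4 (4); add 0.
Step 5: frontier [1 3 16, 3 5 15] → take 3 5 (15); add 3.
The 3rd edge added is 4 5.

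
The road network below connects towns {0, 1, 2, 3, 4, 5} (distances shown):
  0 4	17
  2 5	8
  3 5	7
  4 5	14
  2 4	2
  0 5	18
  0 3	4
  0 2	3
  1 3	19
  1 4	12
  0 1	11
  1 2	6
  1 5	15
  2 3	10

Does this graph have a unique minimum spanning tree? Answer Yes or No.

Yes

Kruskal's algorithm — process edges by increasing weight (ties by edge label):
2 4 (2): add — endpoints in different components.
0 2 (3): add — endpoints in different components.
0 3 (4): add — endpoints in different components.
1 2 (6): add — endpoints in different components.
3 5 (7): add — endpoints in different components.
Every non-tree edge has weight strictly greater than the heaviest edge on the tree path between its endpoints, so the MST is unique.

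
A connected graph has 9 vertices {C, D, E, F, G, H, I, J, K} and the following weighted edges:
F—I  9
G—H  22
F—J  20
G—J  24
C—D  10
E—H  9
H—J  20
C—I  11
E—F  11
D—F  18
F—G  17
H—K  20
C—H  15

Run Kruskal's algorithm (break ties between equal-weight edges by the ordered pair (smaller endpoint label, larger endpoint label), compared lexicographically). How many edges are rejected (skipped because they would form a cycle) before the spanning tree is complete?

3

Sort edges by weight, then run Kruskal:
E—H (9): add — endpoints in different components.
F—I (9): add — endpoints in different components.
C—D (10): add — endpoints in different components.
C—I (11): add — endpoints in different components.
E—F (11): add — endpoints in different components.
C—H (15): skip — C and H already connected.
F—G (17): add — endpoints in different components.
D—F (18): skip — D and F already connected.
F—J (20): add — endpoints in different components.
H—J (20): skip — H and J already connected.
H—K (20): add — endpoints in different components.
Edges rejected before the tree was complete: 3.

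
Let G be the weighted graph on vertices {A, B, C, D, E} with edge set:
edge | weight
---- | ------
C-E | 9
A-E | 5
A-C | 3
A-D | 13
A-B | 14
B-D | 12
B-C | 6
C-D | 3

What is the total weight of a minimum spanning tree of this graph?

17

Kruskal: consider edges lightest-first.
A-C (3): add — endpoints in different components.
C-D (3): add — endpoints in different components.
A-E (5): add — endpoints in different components.
B-C (6): add — endpoints in different components.
MST edges: A-C, C-D, A-E, B-C; total weight 3+3+5+6 = 17.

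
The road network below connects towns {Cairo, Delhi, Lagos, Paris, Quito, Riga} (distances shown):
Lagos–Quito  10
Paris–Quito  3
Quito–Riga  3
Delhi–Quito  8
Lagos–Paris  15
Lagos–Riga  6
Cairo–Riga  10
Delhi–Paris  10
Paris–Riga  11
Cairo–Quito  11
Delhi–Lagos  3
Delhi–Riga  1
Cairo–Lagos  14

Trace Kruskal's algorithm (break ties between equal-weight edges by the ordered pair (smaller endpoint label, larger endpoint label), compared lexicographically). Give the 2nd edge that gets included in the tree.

Delhi-Lagos

Kruskal: consider edges lightest-first.
Delhi–Riga (1): add — endpoints in different components.
Delhi–Lagos (3): add — endpoints in different components.
Paris–Quito (3): add — endpoints in different components.
Quito–Riga (3): add — endpoints in different components.
Lagos–Riga (6): skip — Riga and Lagos already connected.
Delhi–Quito (8): skip — Quito and Delhi already connected.
Cairo–Riga (10): add — endpoints in different components.
The 2nd edge added is Delhi–Lagos.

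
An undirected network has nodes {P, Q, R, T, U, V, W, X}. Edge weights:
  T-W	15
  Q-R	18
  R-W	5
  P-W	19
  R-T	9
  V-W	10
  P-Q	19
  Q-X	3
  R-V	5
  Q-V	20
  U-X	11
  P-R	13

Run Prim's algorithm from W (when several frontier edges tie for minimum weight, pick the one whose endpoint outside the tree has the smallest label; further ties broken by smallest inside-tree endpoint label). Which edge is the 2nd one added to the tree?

Grow the tree from W using Prim:
Step 1: cheapest edge leaving the tree is R-W (5); add R.
Step 2: cheapest edge leaving the tree is R-V (5); add V.
Step 3: cheapest edge leaving the tree is R-T (9); add T.
Step 4: cheapest edge leaving the tree is P-R (13); add P.
Step 5: cheapest edge leaving the tree is Q-R (18); add Q.
Step 6: cheapest edge leaving the tree is Q-X (3); add X.
Step 7: cheapest edge leaving the tree is U-X (11); add U.
The 2nd edge added is R-V.

R-V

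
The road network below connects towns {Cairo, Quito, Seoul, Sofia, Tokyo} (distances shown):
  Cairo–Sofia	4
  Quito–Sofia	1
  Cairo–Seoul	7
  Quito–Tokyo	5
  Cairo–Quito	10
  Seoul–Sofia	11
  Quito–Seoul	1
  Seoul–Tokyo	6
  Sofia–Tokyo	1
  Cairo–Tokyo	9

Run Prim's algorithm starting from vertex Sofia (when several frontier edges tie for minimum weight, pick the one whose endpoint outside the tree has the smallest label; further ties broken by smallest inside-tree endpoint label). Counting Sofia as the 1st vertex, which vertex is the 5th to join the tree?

Cairo

Prim, starting at Sofia.
Step 1: cheapest edge leaving the tree is Quito–Sofia (1); add Quito.
Step 2: cheapest edge leaving the tree is Quito–Seoul (1); add Seoul.
Step 3: cheapest edge leaving the tree is Sofia–Tokyo (1); add Tokyo.
Step 4: cheapest edge leaving the tree is Cairo–Sofia (4); add Cairo.
Vertex order: Sofia, Quito, Seoul, Tokyo, Cairo. The 5th vertex is Cairo.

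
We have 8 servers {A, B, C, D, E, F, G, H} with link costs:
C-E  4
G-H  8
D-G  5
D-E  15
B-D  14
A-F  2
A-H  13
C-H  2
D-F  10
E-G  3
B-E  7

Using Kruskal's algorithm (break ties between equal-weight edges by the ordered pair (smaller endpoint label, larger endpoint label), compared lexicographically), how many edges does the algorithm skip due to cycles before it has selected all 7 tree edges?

Kruskal: consider edges lightest-first.
A-F (2): add — endpoints in different components.
C-H (2): add — endpoints in different components.
E-G (3): add — endpoints in different components.
C-E (4): add — endpoints in different components.
D-G (5): add — endpoints in different components.
B-E (7): add — endpoints in different components.
G-H (8): skip — G and H already connected.
D-F (10): add — endpoints in different components.
Edges rejected before the tree was complete: 1.

1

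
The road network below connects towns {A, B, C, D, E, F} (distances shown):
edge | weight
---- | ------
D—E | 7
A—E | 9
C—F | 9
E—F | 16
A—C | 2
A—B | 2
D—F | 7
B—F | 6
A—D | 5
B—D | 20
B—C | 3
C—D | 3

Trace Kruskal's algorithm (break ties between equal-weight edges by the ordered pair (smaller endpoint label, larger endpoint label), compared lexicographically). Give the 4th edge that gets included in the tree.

B-F

Kruskal's algorithm — process edges by increasing weight (ties by edge label):
A—B (2): add — endpoints in different components.
A—C (2): add — endpoints in different components.
B—C (3): skip — B and C already connected.
C—D (3): add — endpoints in different components.
A—D (5): skip — A and D already connected.
B—F (6): add — endpoints in different components.
D—E (7): add — endpoints in different components.
The 4th edge added is B—F.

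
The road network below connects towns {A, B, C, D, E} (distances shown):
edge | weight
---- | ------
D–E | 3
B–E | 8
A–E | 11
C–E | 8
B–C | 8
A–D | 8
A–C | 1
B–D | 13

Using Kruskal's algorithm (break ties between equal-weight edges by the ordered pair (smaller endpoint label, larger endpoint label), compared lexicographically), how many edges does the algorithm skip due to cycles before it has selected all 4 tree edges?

Kruskal: consider edges lightest-first.
A–C (1): add — endpoints in different components.
D–E (3): add — endpoints in different components.
A–D (8): add — endpoints in different components.
B–C (8): add — endpoints in different components.
Edges rejected before the tree was complete: 0.

0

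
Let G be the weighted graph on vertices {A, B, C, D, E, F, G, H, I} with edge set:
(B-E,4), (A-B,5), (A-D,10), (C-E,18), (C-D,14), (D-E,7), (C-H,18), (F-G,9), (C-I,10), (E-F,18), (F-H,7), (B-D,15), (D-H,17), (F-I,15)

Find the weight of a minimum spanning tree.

71

Prim, starting at B.
Step 1: frontier [B-E 4, A-B 5, B-D 15] → take B-E (4); add E.
Step 2: frontier [A-B 5, B-D 15, D-E 7, C-E 18, E-F 18] → take A-B (5); add A.
Step 3: frontier [A-D 10, B-D 15, D-E 7, C-E 18, E-F 18] → take D-E (7); add D.
Step 4: frontier [C-D 14, D-H 17, C-E 18, E-F 18] → take C-D (14); add C.
Step 5: frontier [C-I 10, C-H 18, D-H 17, E-F 18] → take C-I (10); add I.
Step 6: frontier [C-H 18, D-H 17, E-F 18, F-I 15] → take F-I (15); add F.
Step 7: frontier [C-H 18, D-H 17, F-H 7, F-G 9] → take F-H (7); add H.
Step 8: frontier [F-G 9] → take F-G (9); add G.
MST edges: B-E, A-B, D-E, C-D, C-I, F-I, F-H, F-G; total weight 4+5+7+14+10+15+7+9 = 71.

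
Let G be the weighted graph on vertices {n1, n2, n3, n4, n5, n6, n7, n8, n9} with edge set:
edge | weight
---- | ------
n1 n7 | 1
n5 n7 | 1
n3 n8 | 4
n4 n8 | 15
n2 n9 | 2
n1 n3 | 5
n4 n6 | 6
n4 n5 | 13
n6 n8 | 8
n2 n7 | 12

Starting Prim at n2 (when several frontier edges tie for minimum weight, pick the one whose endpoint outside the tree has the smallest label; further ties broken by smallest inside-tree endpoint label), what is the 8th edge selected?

Prim, starting at n2.
Step 1: frontier [n2 n9 2, n2 n7 12] → take n2 n9 (2); add n9.
Step 2: frontier [n2 n7 12] → take n2 n7 (12); add n7.
Step 3: frontier [n1 n7 1, n5 n7 1] → take n1 n7 (1); add n1.
Step 4: frontier [n1 n3 5, n5 n7 1] → take n5 n7 (1); add n5.
Step 5: frontier [n1 n3 5, n4 n5 13] → take n1 n3 (5); add n3.
Step 6: frontier [n3 n8 4, n4 n5 13] → take n3 n8 (4); add n8.
Step 7: frontier [n4 n5 13, n6 n8 8, n4 n8 15] → take n6 n8 (8); add n6.
Step 8: frontier [n4 n5 13, n4 n6 6, n4 n8 15] → take n4 n6 (6); add n4.
The 8th edge added is n4 n6.

n4-n6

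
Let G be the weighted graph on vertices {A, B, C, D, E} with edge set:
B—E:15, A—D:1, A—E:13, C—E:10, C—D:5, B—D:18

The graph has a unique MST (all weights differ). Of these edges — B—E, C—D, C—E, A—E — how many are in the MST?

3

Kruskal's algorithm — process edges by increasing weight (ties by edge label):
A—D (1): add. Components now {A,D} {B} {C} {E}
C—D (5): add. Components now {A,C,D} {B} {E}
C—E (10): add. Components now {A,C,D,E} {B}
A—E (13): skip — A and E already connected.
B—E (15): add. Components now {A,B,C,D,E}
MST edge set: {A—D, C—D, C—E, B—E}.
Of the listed edges, {B—E, C—D, C—E} are in the MST → 3.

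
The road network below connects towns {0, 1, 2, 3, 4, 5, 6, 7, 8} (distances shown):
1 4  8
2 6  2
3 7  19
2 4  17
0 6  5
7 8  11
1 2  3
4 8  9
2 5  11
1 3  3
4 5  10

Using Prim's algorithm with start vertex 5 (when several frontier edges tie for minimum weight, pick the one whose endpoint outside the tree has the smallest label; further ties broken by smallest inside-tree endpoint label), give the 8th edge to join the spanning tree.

7-8

Grow the tree from 5 using Prim:
Step 1: frontier [4 5 10, 2 5 11] → take 4 5 (10); add 4.
Step 2: frontier [1 4 8, 4 8 9, 2 4 17, 2 5 11] → take 1 4 (8); add 1.
Step 3: frontier [1 2 3, 1 3 3, 4 8 9, 2 4 17, 2 5 11] → take 1 2 (3); add 2.
Step 4: frontier [1 3 3, 2 6 2, 4 8 9] → take 2 6 (2); add 6.
Step 5: frontier [1 3 3, 4 8 9, 0 6 5] → take 1 3 (3); add 3.
Step 6: frontier [3 7 19, 4 8 9, 0 6 5] → take 0 6 (5); add 0.
Step 7: frontier [3 7 19, 4 8 9] → take 4 8 (9); add 8.
Step 8: frontier [3 7 19, 7 8 11] → take 7 8 (11); add 7.
The 8th edge added is 7 8.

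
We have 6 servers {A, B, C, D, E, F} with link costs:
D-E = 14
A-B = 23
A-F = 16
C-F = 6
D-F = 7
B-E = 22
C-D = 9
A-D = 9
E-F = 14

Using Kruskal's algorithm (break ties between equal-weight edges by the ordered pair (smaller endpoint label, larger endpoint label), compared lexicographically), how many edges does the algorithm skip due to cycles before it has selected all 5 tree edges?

Kruskal's algorithm — process edges by increasing weight (ties by edge label):
C-F (6): add — endpoints in different components.
D-F (7): add — endpoints in different components.
A-D (9): add — endpoints in different components.
C-D (9): skip — C and D already connected.
D-E (14): add — endpoints in different components.
E-F (14): skip — E and F already connected.
A-F (16): skip — A and F already connected.
B-E (22): add — endpoints in different components.
Edges rejected before the tree was complete: 3.

3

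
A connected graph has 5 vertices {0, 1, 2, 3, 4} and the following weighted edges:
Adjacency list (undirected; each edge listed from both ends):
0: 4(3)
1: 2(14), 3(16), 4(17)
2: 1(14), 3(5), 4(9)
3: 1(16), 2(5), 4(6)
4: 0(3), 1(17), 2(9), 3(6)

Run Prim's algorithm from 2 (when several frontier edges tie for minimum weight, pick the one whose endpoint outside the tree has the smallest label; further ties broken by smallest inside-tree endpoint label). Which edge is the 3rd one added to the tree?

0-4

Grow the tree from 2 using Prim:
Step 1: frontier [2—3 5, 2—4 9, 1—2 14] → take 2—3 (5); add 3.
Step 2: frontier [2—4 9, 1—2 14, 3—4 6, 1—3 16] → take 3—4 (6); add 4.
Step 3: frontier [1—2 14, 1—3 16, 0—4 3, 1—4 17] → take 0—4 (3); add 0.
Step 4: frontier [1—2 14, 1—3 16, 1—4 17] → take 1—2 (14); add 1.
The 3rd edge added is 0—4.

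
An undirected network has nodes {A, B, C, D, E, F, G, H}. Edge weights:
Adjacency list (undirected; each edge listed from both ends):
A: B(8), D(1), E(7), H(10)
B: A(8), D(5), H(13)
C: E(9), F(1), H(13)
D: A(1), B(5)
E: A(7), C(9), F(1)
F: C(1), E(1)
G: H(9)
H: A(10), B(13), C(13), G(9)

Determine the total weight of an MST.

34

Prim's algorithm from H:
Step 1: frontier [G H 9, A H 10, B H 13, C H 13] → take G H (9); add G.
Step 2: frontier [A H 10, B H 13, C H 13] → take A H (10); add A.
Step 3: frontier [A D 1, A E 7, A B 8, B H 13, C H 13] → take A D (1); add D.
Step 4: frontier [A E 7, A B 8, B D 5, B H 13, C H 13] → take B D (5); add B.
Step 5: frontier [A E 7, C H 13] → take A E (7); add E.
Step 6: frontier [E F 1, C E 9, C H 13] → take E F (1); add F.
Step 7: frontier [C E 9, C F 1, C H 13] → take C F (1); add C.
MST edges: G H, A H, A D, B D, A E, E F, C F; total weight 9+10+1+5+7+1+1 = 34.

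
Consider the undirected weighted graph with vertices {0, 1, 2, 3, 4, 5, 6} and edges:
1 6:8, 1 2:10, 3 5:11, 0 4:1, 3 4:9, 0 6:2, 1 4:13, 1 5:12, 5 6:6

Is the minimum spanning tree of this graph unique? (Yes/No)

Yes

Sort edges by weight, then run Kruskal:
0 4 (1): add — endpoints in different components.
0 6 (2): add — endpoints in different components.
5 6 (6): add — endpoints in different components.
1 6 (8): add — endpoints in different components.
3 4 (9): add — endpoints in different components.
1 2 (10): add — endpoints in different components.
Every non-tree edge has weight strictly greater than the heaviest edge on the tree path between its endpoints, so the MST is unique.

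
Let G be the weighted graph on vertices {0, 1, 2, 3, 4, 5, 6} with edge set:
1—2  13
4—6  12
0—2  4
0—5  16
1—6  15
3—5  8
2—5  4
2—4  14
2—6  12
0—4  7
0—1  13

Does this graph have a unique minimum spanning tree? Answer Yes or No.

Kruskal: consider edges lightest-first.
0—2 (4): add — endpoints in different components.
2—5 (4): add — endpoints in different components.
0—4 (7): add — endpoints in different components.
3—5 (8): add — endpoints in different components.
2—6 (12): add — endpoints in different components.
4—6 (12): skip — 4 and 6 already connected.
0—1 (13): add — endpoints in different components.
Non-tree edge 1—2 has weight 13, equal to the heaviest edge on its tree cycle — swapping gives another MST of the same weight. Not unique.

No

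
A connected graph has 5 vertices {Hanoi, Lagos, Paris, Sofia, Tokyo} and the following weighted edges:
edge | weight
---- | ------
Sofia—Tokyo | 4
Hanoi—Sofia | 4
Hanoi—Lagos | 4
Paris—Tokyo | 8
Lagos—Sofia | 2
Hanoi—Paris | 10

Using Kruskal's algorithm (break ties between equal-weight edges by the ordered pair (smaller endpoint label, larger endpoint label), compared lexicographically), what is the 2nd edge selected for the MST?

Hanoi-Lagos

Kruskal: consider edges lightest-first.
Lagos—Sofia (2): add — endpoints in different components.
Hanoi—Lagos (4): add — endpoints in different components.
Hanoi—Sofia (4): skip — Sofia and Hanoi already connected.
Sofia—Tokyo (4): add — endpoints in different components.
Paris—Tokyo (8): add — endpoints in different components.
The 2nd edge added is Hanoi—Lagos.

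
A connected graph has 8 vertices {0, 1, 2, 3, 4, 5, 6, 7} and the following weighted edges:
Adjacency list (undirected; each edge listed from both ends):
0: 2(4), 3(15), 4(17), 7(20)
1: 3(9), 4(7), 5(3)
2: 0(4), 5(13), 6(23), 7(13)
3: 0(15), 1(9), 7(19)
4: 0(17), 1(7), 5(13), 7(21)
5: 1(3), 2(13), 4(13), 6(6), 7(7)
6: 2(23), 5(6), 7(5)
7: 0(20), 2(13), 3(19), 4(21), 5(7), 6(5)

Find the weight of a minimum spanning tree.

Prim, starting at 3.
Step 1: cheapest edge leaving the tree is 1 3 (9); add 1.
Step 2: cheapest edge leaving the tree is 1 5 (3); add 5.
Step 3: cheapest edge leaving the tree is 5 6 (6); add 6.
Step 4: cheapest edge leaving the tree is 6 7 (5); add 7.
Step 5: cheapest edge leaving the tree is 1 4 (7); add 4.
Step 6: cheapest edge leaving the tree is 2 5 (13); add 2.
Step 7: cheapest edge leaving the tree is 0 2 (4); add 0.
MST edges: 1 3, 1 5, 5 6, 6 7, 1 4, 2 5, 0 2; total weight 9+3+6+5+7+13+4 = 47.

47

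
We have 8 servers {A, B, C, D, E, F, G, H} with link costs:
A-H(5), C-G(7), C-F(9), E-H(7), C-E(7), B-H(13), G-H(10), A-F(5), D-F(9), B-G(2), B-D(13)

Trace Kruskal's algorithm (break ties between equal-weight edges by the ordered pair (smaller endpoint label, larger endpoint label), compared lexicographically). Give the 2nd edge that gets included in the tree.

A-F

Kruskal: consider edges lightest-first.
B-G (2): add — endpoints in different components.
A-F (5): add — endpoints in different components.
A-H (5): add — endpoints in different components.
C-E (7): add — endpoints in different components.
C-G (7): add — endpoints in different components.
E-H (7): add — endpoints in different components.
C-F (9): skip — C and F already connected.
D-F (9): add — endpoints in different components.
The 2nd edge added is A-F.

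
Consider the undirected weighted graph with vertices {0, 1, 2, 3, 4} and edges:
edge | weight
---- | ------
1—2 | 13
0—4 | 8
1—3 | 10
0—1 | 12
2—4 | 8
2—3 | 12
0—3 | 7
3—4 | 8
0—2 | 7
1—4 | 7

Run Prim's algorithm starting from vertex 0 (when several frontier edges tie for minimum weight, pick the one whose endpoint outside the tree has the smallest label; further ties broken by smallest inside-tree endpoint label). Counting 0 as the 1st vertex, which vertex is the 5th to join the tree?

Grow the tree from 0 using Prim:
Step 1: cheapest edge leaving the tree is 0—2 (7); add 2.
Step 2: cheapest edge leaving the tree is 0—3 (7); add 3.
Step 3: cheapest edge leaving the tree is 0—4 (8); add 4.
Step 4: cheapest edge leaving the tree is 1—4 (7); add 1.
Vertex order: 0, 2, 3, 4, 1. The 5th vertex is 1.

1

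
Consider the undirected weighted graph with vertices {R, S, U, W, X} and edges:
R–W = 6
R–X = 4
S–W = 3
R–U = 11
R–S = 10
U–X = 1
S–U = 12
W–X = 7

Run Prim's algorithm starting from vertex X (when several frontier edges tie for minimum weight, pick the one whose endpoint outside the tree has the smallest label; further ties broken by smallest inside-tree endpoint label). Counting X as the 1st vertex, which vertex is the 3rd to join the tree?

Prim's algorithm from X:
Step 1: cheapest edge leaving the tree is U–X (1); add U.
Step 2: cheapest edge leaving the tree is R–X (4); add R.
Step 3: cheapest edge leaving the tree is R–W (6); add W.
Step 4: cheapest edge leaving the tree is S–W (3); add S.
Vertex order: X, U, R, W, S. The 3rd vertex is R.

R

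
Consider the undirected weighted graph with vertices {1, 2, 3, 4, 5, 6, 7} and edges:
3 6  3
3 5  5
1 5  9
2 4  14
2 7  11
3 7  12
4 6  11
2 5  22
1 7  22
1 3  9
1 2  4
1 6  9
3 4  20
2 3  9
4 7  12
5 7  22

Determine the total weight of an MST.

43

Prim, starting at 6.
Step 1: cheapest edge leaving the tree is 3 6 (3); add 3.
Step 2: cheapest edge leaving the tree is 3 5 (5); add 5.
Step 3: cheapest edge leaving the tree is 1 3 (9); add 1.
Step 4: cheapest edge leaving the tree is 1 2 (4); add 2.
Step 5: cheapest edge leaving the tree is 4 6 (11); add 4.
Step 6: cheapest edge leaving the tree is 2 7 (11); add 7.
MST edges: 3 6, 3 5, 1 3, 1 2, 4 6, 2 7; total weight 3+5+9+4+11+11 = 43.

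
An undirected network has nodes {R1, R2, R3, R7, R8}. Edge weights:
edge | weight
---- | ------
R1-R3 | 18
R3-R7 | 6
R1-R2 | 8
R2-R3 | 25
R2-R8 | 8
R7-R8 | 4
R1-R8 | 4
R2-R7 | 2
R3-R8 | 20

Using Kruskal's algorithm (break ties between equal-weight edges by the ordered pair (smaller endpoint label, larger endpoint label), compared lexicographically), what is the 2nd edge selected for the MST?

Sort edges by weight, then run Kruskal:
R2-R7 (2): add. Components now {R8} {R2,R7} {R1} {R3}
R1-R8 (4): add. Components now {R1,R8} {R2,R7} {R3}
R7-R8 (4): add. Components now {R1,R2,R7,R8} {R3}
R3-R7 (6): add. Components now {R1,R2,R3,R7,R8}
The 2nd edge added is R1-R8.

R1-R8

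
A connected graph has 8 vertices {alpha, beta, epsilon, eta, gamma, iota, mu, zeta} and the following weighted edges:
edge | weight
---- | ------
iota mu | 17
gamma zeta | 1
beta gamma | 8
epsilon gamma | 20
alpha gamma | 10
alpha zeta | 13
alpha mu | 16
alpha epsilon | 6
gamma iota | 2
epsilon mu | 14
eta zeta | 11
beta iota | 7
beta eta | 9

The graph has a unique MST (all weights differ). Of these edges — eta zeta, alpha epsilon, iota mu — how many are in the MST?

1

Sort edges by weight, then run Kruskal:
gamma zeta (1): add — endpoints in different components.
gamma iota (2): add — endpoints in different components.
alpha epsilon (6): add — endpoints in different components.
beta iota (7): add — endpoints in different components.
beta gamma (8): skip — beta and gamma already connected.
beta eta (9): add — endpoints in different components.
alpha gamma (10): add — endpoints in different components.
eta zeta (11): skip — zeta and eta already connected.
alpha zeta (13): skip — zeta and alpha already connected.
epsilon mu (14): add — endpoints in different components.
MST edge set: {gamma zeta, gamma iota, alpha epsilon, beta iota, beta eta, alpha gamma, epsilon mu}.
Of the listed edges, {alpha epsilon} are in the MST → 1.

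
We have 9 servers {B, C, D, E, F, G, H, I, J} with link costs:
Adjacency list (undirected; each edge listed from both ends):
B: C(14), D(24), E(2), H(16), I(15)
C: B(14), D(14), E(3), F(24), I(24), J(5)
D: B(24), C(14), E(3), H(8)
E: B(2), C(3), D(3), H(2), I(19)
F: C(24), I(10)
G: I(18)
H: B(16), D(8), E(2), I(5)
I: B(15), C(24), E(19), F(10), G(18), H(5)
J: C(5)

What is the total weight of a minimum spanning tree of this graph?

48

Kruskal: consider edges lightest-first.
B–E (2): add — endpoints in different components.
E–H (2): add — endpoints in different components.
C–E (3): add — endpoints in different components.
D–E (3): add — endpoints in different components.
C–J (5): add — endpoints in different components.
H–I (5): add — endpoints in different components.
D–H (8): skip — D and H already connected.
F–I (10): add — endpoints in different components.
B–C (14): skip — B and C already connected.
C–D (14): skip — C and D already connected.
B–I (15): skip — B and I already connected.
B–H (16): skip — B and H already connected.
G–I (18): add — endpoints in different components.
MST edges: B–E, E–H, C–E, D–E, C–J, H–I, F–I, G–I; total weight 2+2+3+3+5+5+10+18 = 48.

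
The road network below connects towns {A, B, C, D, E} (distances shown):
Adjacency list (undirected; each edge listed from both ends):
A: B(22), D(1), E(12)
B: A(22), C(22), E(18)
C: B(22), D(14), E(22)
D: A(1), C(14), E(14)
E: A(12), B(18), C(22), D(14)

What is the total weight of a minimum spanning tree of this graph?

Grow the tree from A using Prim:
Step 1: cheapest edge leaving the tree is A D (1); add D.
Step 2: cheapest edge leaving the tree is A E (12); add E.
Step 3: cheapest edge leaving the tree is C D (14); add C.
Step 4: cheapest edge leaving the tree is B E (18); add B.
MST edges: A D, A E, C D, B E; total weight 1+12+14+18 = 45.

45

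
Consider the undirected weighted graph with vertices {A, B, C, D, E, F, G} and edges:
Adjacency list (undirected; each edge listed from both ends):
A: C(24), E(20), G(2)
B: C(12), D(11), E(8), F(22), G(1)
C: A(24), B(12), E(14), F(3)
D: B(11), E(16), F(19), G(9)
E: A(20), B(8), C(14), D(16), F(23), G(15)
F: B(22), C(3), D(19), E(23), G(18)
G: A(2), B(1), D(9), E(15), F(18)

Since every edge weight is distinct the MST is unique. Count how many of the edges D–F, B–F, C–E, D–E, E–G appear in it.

Sort edges by weight, then run Kruskal:
B–G (1): add. Components now {A} {B,G} {C} {D} {E} {F}
A–G (2): add. Components now {A,B,G} {C} {D} {E} {F}
C–F (3): add. Components now {A,B,G} {C,F} {D} {E}
B–E (8): add. Components now {A,B,E,G} {C,F} {D}
D–G (9): add. Components now {A,B,D,E,G} {C,F}
B–D (11): skip — B and D already connected.
B–C (12): add. Components now {A,B,C,D,E,F,G}
MST edge set: {B–G, A–G, C–F, B–E, D–G, B–C}.
Of the listed edges, {} are in the MST → 0.

0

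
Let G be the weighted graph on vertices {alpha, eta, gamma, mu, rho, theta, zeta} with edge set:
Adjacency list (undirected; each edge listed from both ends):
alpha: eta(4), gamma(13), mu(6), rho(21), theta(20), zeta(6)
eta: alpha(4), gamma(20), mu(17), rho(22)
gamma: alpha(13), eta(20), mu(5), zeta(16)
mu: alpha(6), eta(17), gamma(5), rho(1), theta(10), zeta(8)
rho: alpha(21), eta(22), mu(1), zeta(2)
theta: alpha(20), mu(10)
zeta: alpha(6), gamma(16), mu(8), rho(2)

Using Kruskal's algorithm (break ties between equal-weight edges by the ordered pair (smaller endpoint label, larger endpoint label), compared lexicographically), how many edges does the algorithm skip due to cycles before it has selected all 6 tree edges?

2

Kruskal: consider edges lightest-first.
mu–rho (1): add. Components now {alpha} {mu,rho} {theta} {eta} {zeta} {gamma}
rho–zeta (2): add. Components now {alpha} {mu,rho,zeta} {theta} {eta} {gamma}
alpha–eta (4): add. Components now {alpha,eta} {mu,rho,zeta} {theta} {gamma}
gamma–mu (5): add. Components now {alpha,eta} {gamma,mu,rho,zeta} {theta}
alpha–mu (6): add. Components now {alpha,eta,gamma,mu,rho,zeta} {theta}
alpha–zeta (6): skip — alpha and zeta already connected.
mu–zeta (8): skip — mu and zeta already connected.
mu–theta (10): add. Components now {alpha,eta,gamma,mu,rho,theta,zeta}
Edges rejected before the tree was complete: 2.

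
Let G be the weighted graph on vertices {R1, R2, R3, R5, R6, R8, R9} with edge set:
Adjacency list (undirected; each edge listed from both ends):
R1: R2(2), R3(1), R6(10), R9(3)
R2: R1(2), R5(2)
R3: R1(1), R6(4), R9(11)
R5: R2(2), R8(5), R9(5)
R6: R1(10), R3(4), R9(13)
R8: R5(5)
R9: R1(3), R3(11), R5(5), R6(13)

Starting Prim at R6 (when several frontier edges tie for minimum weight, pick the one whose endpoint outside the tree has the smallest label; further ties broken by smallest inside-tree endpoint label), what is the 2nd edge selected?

Grow the tree from R6 using Prim:
Step 1: cheapest edge leaving the tree is R3—R6 (4); add R3.
Step 2: cheapest edge leaving the tree is R1—R3 (1); add R1.
Step 3: cheapest edge leaving the tree is R1—R2 (2); add R2.
Step 4: cheapest edge leaving the tree is R2—R5 (2); add R5.
Step 5: cheapest edge leaving the tree is R1—R9 (3); add R9.
Step 6: cheapest edge leaving the tree is R5—R8 (5); add R8.
The 2nd edge added is R1—R3.

R1-R3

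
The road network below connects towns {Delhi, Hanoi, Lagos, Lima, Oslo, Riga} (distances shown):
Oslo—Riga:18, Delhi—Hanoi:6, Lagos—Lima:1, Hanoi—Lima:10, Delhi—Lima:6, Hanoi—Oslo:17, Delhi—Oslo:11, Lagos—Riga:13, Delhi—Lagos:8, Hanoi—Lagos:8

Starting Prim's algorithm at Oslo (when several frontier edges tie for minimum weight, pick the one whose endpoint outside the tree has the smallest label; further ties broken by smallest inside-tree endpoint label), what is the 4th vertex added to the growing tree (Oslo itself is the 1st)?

Grow the tree from Oslo using Prim:
Step 1: frontier [Delhi—Oslo 11, Hanoi—Oslo 17, Oslo—Riga 18] → take Delhi—Oslo (11); add Delhi.
Step 2: frontier [Delhi—Hanoi 6, Delhi—Lima 6, Delhi—Lagos 8, Hanoi—Oslo 17, Oslo—Riga 18] → take Delhi—Hanoi (6); add Hanoi.
Step 3: frontier [Delhi—Lima 6, Delhi—Lagos 8, Hanoi—Lagos 8, Hanoi—Lima 10, Oslo—Riga 18] → take Delhi—Lima (6); add Lima.
Step 4: frontier [Delhi—Lagos 8, Hanoi—Lagos 8, Lagos—Lima 1, Oslo—Riga 18] → take Lagos—Lima (1); add Lagos.
Step 5: frontier [Lagos—Riga 13, Oslo—Riga 18] → take Lagos—Riga (13); add Riga.
Vertex order: Oslo, Delhi, Hanoi, Lima, Lagos, Riga. The 4th vertex is Lima.

Lima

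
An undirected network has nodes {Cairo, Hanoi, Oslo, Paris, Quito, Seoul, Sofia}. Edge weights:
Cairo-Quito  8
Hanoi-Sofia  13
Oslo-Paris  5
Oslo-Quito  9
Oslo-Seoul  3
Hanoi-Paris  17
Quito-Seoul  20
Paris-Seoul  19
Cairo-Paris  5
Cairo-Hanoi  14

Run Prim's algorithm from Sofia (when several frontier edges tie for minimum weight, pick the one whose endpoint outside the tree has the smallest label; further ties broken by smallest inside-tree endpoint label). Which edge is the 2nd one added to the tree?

Cairo-Hanoi

Prim's algorithm from Sofia:
Step 1: cheapest edge leaving the tree is Hanoi-Sofia (13); add Hanoi.
Step 2: cheapest edge leaving the tree is Cairo-Hanoi (14); add Cairo.
Step 3: cheapest edge leaving the tree is Cairo-Paris (5); add Paris.
Step 4: cheapest edge leaving the tree is Oslo-Paris (5); add Oslo.
Step 5: cheapest edge leaving the tree is Oslo-Seoul (3); add Seoul.
Step 6: cheapest edge leaving the tree is Cairo-Quito (8); add Quito.
The 2nd edge added is Cairo-Hanoi.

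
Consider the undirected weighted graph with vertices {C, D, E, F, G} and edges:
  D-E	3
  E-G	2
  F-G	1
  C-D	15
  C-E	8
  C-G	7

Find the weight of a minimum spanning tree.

Prim, starting at G.
Step 1: frontier [F-G 1, E-G 2, C-G 7] → take F-G (1); add F.
Step 2: frontier [E-G 2, C-G 7] → take E-G (2); add E.
Step 3: frontier [D-E 3, C-E 8, C-G 7] → take D-E (3); add D.
Step 4: frontier [C-D 15, C-E 8, C-G 7] → take C-G (7); add C.
MST edges: F-G, E-G, D-E, C-G; total weight 1+2+3+7 = 13.

13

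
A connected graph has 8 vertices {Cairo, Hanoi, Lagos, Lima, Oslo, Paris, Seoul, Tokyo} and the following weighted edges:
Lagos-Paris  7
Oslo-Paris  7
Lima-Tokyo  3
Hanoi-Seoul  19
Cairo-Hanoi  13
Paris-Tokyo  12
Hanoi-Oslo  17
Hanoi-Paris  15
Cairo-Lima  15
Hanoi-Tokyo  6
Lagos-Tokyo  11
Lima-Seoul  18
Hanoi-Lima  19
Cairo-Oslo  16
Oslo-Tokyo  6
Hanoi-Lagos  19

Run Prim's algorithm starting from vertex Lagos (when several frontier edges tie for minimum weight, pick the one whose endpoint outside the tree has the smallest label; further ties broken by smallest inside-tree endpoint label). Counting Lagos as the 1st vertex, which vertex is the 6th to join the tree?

Hanoi

Grow the tree from Lagos using Prim:
Step 1: cheapest edge leaving the tree is Lagos-Paris (7); add Paris.
Step 2: cheapest edge leaving the tree is Oslo-Paris (7); add Oslo.
Step 3: cheapest edge leaving the tree is Oslo-Tokyo (6); add Tokyo.
Step 4: cheapest edge leaving the tree is Lima-Tokyo (3); add Lima.
Step 5: cheapest edge leaving the tree is Hanoi-Tokyo (6); add Hanoi.
Step 6: cheapest edge leaving the tree is Cairo-Hanoi (13); add Cairo.
Step 7: cheapest edge leaving the tree is Lima-Seoul (18); add Seoul.
Vertex order: Lagos, Paris, Oslo, Tokyo, Lima, Hanoi, Cairo, Seoul. The 6th vertex is Hanoi.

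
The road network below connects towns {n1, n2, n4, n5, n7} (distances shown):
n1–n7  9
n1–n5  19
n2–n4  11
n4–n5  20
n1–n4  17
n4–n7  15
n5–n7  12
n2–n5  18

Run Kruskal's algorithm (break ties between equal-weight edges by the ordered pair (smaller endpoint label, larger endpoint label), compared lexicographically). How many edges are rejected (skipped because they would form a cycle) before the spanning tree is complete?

Kruskal: consider edges lightest-first.
n1–n7 (9): add. Components now {n4} {n2} {n5} {n1,n7}
n2–n4 (11): add. Components now {n2,n4} {n5} {n1,n7}
n5–n7 (12): add. Components now {n2,n4} {n1,n5,n7}
n4–n7 (15): add. Components now {n1,n2,n4,n5,n7}
Edges rejected before the tree was complete: 0.

0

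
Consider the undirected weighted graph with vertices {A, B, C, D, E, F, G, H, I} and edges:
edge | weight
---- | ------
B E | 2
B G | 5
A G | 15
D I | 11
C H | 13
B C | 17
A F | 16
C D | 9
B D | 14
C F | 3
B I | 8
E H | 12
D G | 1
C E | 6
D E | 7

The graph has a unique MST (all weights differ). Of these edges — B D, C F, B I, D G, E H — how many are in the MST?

Kruskal's algorithm — process edges by increasing weight (ties by edge label):
D G (1): add — endpoints in different components.
B E (2): add — endpoints in different components.
C F (3): add — endpoints in different components.
B G (5): add — endpoints in different components.
C E (6): add — endpoints in different components.
D E (7): skip — D and E already connected.
B I (8): add — endpoints in different components.
C D (9): skip — C and D already connected.
D I (11): skip — D and I already connected.
E H (12): add — endpoints in different components.
C H (13): skip — C and H already connected.
B D (14): skip — B and D already connected.
A G (15): add — endpoints in different components.
MST edge set: {D G, B E, C F, B G, C E, B I, E H, A G}.
Of the listed edges, {C F, B I, D G, E H} are in the MST → 4.

4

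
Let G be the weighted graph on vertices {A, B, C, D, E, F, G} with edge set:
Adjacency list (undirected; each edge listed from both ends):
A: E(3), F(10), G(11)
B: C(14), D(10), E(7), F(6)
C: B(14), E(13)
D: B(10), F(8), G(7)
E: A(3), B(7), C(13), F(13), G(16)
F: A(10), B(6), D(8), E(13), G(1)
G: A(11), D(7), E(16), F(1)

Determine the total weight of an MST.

Kruskal: consider edges lightest-first.
F-G (1): add. Components now {A} {B} {C} {D} {E} {F,G}
A-E (3): add. Components now {A,E} {B} {C} {D} {F,G}
B-F (6): add. Components now {A,E} {B,F,G} {C} {D}
B-E (7): add. Components now {A,B,E,F,G} {C} {D}
D-G (7): add. Components now {A,B,D,E,F,G} {C}
D-F (8): skip — D and F already connected.
A-F (10): skip — A and F already connected.
B-D (10): skip — B and D already connected.
A-G (11): skip — A and G already connected.
C-E (13): add. Components now {A,B,C,D,E,F,G}
MST edges: F-G, A-E, B-F, B-E, D-G, C-E; total weight 1+3+6+7+7+13 = 37.

37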